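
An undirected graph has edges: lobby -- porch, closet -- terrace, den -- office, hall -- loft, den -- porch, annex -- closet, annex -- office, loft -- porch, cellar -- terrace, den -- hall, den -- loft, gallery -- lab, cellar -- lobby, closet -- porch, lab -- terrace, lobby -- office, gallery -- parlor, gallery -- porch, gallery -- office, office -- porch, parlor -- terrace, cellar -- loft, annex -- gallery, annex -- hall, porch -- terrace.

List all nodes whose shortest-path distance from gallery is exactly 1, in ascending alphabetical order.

annex, lab, office, parlor, porch

Level 0: gallery
Level 1: annex, lab, office, parlor, porch
Level 2: closet, den, hall, lobby, loft, terrace
Level 3: cellar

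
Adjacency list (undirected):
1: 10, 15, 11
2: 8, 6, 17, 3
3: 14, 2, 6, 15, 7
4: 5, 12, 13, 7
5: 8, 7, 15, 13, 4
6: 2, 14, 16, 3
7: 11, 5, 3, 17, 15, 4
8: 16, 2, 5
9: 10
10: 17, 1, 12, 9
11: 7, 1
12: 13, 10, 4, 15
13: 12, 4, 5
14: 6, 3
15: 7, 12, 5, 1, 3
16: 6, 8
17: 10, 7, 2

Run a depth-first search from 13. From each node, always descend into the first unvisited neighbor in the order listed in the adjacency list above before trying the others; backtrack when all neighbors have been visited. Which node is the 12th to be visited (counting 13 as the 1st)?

Visit 13
13 → 12
12 → 10
10 → 17
17 → 7
7 → 11
11 → 1
1 → 15
15 → 5
5 → 8
8 → 16
16 → 6
6 → 2
2 → 3
3 → 14
5 → 4
10 → 9

Visit order: 13, 12, 10, 17, 7, 11, 1, 15, 5, 8, 16, 6, 2, 3, 14, 4, 9

6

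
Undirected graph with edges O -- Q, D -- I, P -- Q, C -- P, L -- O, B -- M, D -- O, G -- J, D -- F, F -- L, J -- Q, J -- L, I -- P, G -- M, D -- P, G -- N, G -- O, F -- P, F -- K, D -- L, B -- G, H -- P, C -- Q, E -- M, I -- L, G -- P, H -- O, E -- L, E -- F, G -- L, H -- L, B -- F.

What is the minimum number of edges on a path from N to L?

Level 0: N
Level 1: G
Level 2: B, J, L, M, O, P
Level 3: C, D, E, F, H, I, Q
Level 4: K
L first appears at level 2.

2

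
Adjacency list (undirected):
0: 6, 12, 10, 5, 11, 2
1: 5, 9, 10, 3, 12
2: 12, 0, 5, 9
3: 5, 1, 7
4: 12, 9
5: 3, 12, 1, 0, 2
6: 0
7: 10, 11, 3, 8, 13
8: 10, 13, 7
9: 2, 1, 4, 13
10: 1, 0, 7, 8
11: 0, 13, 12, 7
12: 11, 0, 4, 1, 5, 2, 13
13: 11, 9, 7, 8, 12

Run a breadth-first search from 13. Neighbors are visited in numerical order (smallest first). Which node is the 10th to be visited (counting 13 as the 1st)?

2

Visit 13; enqueue 7, 8, 9, 11, 12 → queue [7, 8, 9, 11, 12]
Visit 7; enqueue 3, 10 → queue [8, 9, 11, 12, 3, 10]
Visit 8 → queue [9, 11, 12, 3, 10]
Visit 9; enqueue 1, 2, 4 → queue [11, 12, 3, 10, 1, 2, 4]
Visit 11; enqueue 0 → queue [12, 3, 10, 1, 2, 4, 0]
Visit 12; enqueue 5 → queue [3, 10, 1, 2, 4, 0, 5]
Visit 3 → queue [10, 1, 2, 4, 0, 5]
Visit 10 → queue [1, 2, 4, 0, 5]
Visit 1 → queue [2, 4, 0, 5]
Visit 2 → queue [4, 0, 5]
Visit 4 → queue [0, 5]
Visit 0; enqueue 6 → queue [5, 6]
Visit 5 → queue [6]
Visit 6 → queue []

Visit order: 13, 7, 8, 9, 11, 12, 3, 10, 1, 2, 4, 0, 5, 6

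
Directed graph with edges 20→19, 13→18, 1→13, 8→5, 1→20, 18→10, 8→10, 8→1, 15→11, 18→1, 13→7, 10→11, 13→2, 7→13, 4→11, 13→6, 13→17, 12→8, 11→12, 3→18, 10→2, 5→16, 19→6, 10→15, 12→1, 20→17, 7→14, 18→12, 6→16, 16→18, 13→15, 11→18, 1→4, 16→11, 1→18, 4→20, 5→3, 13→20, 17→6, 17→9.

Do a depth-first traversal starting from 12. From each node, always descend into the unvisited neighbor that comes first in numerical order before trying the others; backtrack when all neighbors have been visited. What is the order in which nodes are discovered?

12 -> 1 -> 4 -> 11 -> 18 -> 10 -> 2 -> 15 -> 20 -> 17 -> 6 -> 16 -> 9 -> 19 -> 13 -> 7 -> 14 -> 8 -> 5 -> 3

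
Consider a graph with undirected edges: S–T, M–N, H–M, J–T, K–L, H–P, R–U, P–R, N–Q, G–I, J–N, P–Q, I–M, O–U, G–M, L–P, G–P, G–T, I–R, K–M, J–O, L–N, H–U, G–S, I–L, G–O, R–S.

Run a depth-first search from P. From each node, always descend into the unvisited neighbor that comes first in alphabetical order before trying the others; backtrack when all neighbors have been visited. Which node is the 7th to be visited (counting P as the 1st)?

Visit P
P → G
G → I
I → L
L → K
K → M
M → H
H → U
U → O
O → J
J → N
N → Q
J → T
T → S
S → R

Visit order: P, G, I, L, K, M, H, U, O, J, N, Q, T, S, R

H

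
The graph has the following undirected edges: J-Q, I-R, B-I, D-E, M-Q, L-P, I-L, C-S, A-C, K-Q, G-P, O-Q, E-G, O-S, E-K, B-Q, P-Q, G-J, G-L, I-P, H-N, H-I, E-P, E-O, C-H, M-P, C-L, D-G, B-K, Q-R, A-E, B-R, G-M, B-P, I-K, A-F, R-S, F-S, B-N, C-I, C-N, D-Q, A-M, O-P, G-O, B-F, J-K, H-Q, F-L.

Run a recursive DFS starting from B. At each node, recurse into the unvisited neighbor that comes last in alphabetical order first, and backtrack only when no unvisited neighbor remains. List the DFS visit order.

B -> R -> S -> O -> Q -> P -> M -> G -> L -> I -> K -> J -> E -> D -> A -> F -> C -> N -> H

Visit B
B → R
R → S
S → O
O → Q
Q → P
P → M
M → G
G → L
L → I
I → K
K → J
K → E
E → D
E → A
A → F
A → C
C → N
N → H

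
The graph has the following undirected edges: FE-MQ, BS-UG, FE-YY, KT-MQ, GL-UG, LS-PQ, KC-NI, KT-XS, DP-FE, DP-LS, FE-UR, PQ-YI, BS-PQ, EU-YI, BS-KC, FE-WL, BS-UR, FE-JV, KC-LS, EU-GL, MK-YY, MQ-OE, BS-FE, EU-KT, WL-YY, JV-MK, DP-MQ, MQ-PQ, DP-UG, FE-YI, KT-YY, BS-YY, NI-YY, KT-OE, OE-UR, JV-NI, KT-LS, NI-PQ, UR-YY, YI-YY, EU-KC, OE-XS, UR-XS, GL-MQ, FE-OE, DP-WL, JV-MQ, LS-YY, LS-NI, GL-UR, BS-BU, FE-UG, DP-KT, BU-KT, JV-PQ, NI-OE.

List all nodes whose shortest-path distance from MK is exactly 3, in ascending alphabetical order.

Level 0: MK
Level 1: JV, YY
Level 2: BS, FE, KT, LS, MQ, NI, PQ, UR, WL, YI
Level 3: BU, DP, EU, GL, KC, OE, UG, XS

BU, DP, EU, GL, KC, OE, UG, XS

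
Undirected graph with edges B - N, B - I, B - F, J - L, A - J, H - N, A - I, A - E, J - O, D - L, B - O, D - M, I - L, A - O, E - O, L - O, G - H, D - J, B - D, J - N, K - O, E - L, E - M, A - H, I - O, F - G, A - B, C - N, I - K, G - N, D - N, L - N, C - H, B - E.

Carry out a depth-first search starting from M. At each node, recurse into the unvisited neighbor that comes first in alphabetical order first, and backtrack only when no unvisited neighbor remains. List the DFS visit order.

M → D → B → A → E → L → I → K → O → J → N → C → H → G → F

Visit M
M → D
D → B
B → A
A → E
E → L
L → I
I → K
K → O
O → J
J → N
N → C
C → H
H → G
G → F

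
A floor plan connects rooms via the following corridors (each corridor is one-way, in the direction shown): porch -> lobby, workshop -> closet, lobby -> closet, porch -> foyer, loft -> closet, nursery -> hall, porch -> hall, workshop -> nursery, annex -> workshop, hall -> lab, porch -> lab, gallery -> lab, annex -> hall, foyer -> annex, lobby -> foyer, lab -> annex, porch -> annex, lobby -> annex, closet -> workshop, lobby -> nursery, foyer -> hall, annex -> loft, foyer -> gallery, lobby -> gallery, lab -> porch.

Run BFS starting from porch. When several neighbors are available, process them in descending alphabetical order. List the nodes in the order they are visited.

Visit porch; enqueue lobby, lab, hall, foyer, annex → queue [lobby, lab, hall, foyer, annex]
Visit lobby; enqueue nursery, gallery, closet → queue [lab, hall, foyer, annex, nursery, gallery, closet]
Visit lab → queue [hall, foyer, annex, nursery, gallery, closet]
Visit hall → queue [foyer, annex, nursery, gallery, closet]
Visit foyer → queue [annex, nursery, gallery, closet]
Visit annex; enqueue workshop, loft → queue [nursery, gallery, closet, workshop, loft]
Visit nursery → queue [gallery, closet, workshop, loft]
Visit gallery → queue [closet, workshop, loft]
Visit closet → queue [workshop, loft]
Visit workshop → queue [loft]
Visit loft → queue []

porch -> lobby -> lab -> hall -> foyer -> annex -> nursery -> gallery -> closet -> workshop -> loft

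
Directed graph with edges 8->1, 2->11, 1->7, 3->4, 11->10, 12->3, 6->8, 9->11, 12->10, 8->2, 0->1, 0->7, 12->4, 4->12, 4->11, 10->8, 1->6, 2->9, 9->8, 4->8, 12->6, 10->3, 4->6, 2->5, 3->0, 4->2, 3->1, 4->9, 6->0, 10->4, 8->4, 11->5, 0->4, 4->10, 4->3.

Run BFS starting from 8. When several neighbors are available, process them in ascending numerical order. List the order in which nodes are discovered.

Visit 8; enqueue 1, 2, 4 → queue [1, 2, 4]
Visit 1; enqueue 6, 7 → queue [2, 4, 6, 7]
Visit 2; enqueue 5, 9, 11 → queue [4, 6, 7, 5, 9, 11]
Visit 4; enqueue 3, 10, 12 → queue [6, 7, 5, 9, 11, 3, 10, 12]
Visit 6; enqueue 0 → queue [7, 5, 9, 11, 3, 10, 12, 0]
Visit 7 → queue [5, 9, 11, 3, 10, 12, 0]
Visit 5 → queue [9, 11, 3, 10, 12, 0]
Visit 9 → queue [11, 3, 10, 12, 0]
Visit 11 → queue [3, 10, 12, 0]
Visit 3 → queue [10, 12, 0]
Visit 10 → queue [12, 0]
Visit 12 → queue [0]
Visit 0 → queue []

8 -> 1 -> 2 -> 4 -> 6 -> 7 -> 5 -> 9 -> 11 -> 3 -> 10 -> 12 -> 0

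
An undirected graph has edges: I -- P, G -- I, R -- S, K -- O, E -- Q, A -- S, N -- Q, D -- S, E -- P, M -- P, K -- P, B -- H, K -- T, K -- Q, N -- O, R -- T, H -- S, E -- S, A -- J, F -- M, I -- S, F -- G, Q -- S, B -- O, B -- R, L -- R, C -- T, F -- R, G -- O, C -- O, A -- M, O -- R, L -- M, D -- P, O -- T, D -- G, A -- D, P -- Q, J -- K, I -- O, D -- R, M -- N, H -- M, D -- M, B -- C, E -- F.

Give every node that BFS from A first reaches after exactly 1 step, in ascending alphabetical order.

D, J, M, S

Level 0: A
Level 1: D, J, M, S
Level 2: E, F, G, H, I, K, L, N, P, Q, R
Level 3: B, O, T
Level 4: C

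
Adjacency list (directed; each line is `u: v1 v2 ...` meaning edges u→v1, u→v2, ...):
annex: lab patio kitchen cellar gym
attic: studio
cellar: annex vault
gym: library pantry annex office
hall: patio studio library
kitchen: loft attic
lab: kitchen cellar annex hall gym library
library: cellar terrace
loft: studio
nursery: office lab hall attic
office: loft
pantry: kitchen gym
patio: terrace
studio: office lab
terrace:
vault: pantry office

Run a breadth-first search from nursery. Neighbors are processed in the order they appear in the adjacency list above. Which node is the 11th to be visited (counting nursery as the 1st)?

library

Visit nursery; enqueue office, lab, hall, attic → queue [office, lab, hall, attic]
Visit office; enqueue loft → queue [lab, hall, attic, loft]
Visit lab; enqueue kitchen, cellar, annex, gym, library → queue [hall, attic, loft, kitchen, cellar, annex, gym, library]
Visit hall; enqueue patio, studio → queue [attic, loft, kitchen, cellar, annex, gym, library, patio, studio]
Visit attic → queue [loft, kitchen, cellar, annex, gym, library, patio, studio]
Visit loft → queue [kitchen, cellar, annex, gym, library, patio, studio]
Visit kitchen → queue [cellar, annex, gym, library, patio, studio]
Visit cellar; enqueue vault → queue [annex, gym, library, patio, studio, vault]
Visit annex → queue [gym, library, patio, studio, vault]
Visit gym; enqueue pantry → queue [library, patio, studio, vault, pantry]
Visit library; enqueue terrace → queue [patio, studio, vault, pantry, terrace]
Visit patio → queue [studio, vault, pantry, terrace]
Visit studio → queue [vault, pantry, terrace]
Visit vault → queue [pantry, terrace]
Visit pantry → queue [terrace]
Visit terrace → queue []

Visit order: nursery, office, lab, hall, attic, loft, kitchen, cellar, annex, gym, library, patio, studio, vault, pantry, terrace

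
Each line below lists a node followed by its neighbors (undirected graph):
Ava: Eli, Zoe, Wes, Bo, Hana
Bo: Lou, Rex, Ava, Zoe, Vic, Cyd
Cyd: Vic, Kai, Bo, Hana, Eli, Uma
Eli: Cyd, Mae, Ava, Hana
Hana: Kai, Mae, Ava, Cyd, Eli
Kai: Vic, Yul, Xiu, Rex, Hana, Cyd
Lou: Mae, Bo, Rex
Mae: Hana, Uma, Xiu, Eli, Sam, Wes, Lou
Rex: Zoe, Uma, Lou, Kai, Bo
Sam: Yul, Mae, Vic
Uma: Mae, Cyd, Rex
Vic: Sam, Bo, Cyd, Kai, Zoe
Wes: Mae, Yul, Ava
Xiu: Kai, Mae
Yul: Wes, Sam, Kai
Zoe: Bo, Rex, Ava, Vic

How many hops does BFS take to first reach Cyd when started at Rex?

Level 0: Rex
Level 1: Bo, Kai, Lou, Uma, Zoe
Level 2: Ava, Cyd, Hana, Mae, Vic, Xiu, Yul
Level 3: Eli, Sam, Wes
Cyd first appears at level 2.

2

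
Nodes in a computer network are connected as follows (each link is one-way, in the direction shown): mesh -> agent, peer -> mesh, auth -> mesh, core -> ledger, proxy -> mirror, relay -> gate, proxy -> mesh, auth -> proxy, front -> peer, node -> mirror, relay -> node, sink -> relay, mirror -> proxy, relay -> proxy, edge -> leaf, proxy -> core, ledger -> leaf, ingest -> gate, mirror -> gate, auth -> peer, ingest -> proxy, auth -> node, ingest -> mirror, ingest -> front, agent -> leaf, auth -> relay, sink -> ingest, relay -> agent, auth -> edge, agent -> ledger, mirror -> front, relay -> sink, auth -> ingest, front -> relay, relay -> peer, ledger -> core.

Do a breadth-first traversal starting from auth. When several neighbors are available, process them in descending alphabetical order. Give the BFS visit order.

auth, relay, proxy, peer, node, mesh, ingest, edge, sink, gate, agent, mirror, core, front, leaf, ledger

Visit auth; enqueue relay, proxy, peer, node, mesh, ingest, edge → queue [relay, proxy, peer, node, mesh, ingest, edge]
Visit relay; enqueue sink, gate, agent → queue [proxy, peer, node, mesh, ingest, edge, sink, gate, agent]
Visit proxy; enqueue mirror, core → queue [peer, node, mesh, ingest, edge, sink, gate, agent, mirror, core]
Visit peer → queue [node, mesh, ingest, edge, sink, gate, agent, mirror, core]
Visit node → queue [mesh, ingest, edge, sink, gate, agent, mirror, core]
Visit mesh → queue [ingest, edge, sink, gate, agent, mirror, core]
Visit ingest; enqueue front → queue [edge, sink, gate, agent, mirror, core, front]
Visit edge; enqueue leaf → queue [sink, gate, agent, mirror, core, front, leaf]
Visit sink → queue [gate, agent, mirror, core, front, leaf]
Visit gate → queue [agent, mirror, core, front, leaf]
Visit agent; enqueue ledger → queue [mirror, core, front, leaf, ledger]
Visit mirror → queue [core, front, leaf, ledger]
Visit core → queue [front, leaf, ledger]
Visit front → queue [leaf, ledger]
Visit leaf → queue [ledger]
Visit ledger → queue []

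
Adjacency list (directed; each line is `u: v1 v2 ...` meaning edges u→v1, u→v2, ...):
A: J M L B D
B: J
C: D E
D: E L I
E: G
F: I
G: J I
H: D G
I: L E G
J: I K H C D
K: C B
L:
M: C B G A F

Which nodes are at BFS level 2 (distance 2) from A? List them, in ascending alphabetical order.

C, E, F, G, H, I, K

Level 0: A
Level 1: B, D, J, L, M
Level 2: C, E, F, G, H, I, K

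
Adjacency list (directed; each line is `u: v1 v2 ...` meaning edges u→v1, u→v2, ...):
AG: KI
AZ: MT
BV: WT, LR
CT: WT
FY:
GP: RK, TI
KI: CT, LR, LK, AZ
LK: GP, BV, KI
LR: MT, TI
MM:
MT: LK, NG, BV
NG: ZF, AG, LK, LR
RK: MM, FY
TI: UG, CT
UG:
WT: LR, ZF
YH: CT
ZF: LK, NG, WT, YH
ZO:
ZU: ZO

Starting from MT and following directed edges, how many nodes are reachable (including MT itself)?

18

BFS from MT visits: MT, NG, LK, BV, ZF, LR, AG, KI, GP, WT, YH, TI, CT, AZ, RK, UG, MM, FY
Reachable nodes: 18 of 20 total.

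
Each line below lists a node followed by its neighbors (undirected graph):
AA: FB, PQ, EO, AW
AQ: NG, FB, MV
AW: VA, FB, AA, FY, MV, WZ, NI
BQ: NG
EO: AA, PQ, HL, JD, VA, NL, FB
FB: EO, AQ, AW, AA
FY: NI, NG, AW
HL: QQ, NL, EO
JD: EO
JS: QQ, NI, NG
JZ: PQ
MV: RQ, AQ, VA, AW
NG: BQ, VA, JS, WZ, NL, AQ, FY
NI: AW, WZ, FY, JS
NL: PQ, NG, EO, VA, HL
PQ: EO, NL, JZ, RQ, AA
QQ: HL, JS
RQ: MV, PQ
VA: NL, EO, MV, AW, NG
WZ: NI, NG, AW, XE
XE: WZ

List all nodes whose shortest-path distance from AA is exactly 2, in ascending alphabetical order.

AQ, FY, HL, JD, JZ, MV, NI, NL, RQ, VA, WZ

Level 0: AA
Level 1: AW, EO, FB, PQ
Level 2: AQ, FY, HL, JD, JZ, MV, NI, NL, RQ, VA, WZ
Level 3: JS, NG, QQ, XE
Level 4: BQ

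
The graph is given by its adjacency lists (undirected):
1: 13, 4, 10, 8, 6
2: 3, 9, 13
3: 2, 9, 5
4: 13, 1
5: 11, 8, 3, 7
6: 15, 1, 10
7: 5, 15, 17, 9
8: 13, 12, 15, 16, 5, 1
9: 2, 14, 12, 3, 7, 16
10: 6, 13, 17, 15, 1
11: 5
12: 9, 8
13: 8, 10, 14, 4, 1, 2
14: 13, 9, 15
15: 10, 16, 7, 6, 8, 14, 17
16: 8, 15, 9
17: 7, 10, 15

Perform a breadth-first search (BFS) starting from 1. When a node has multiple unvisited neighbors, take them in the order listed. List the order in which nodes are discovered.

1 → 13 → 4 → 10 → 8 → 6 → 14 → 2 → 17 → 15 → 12 → 16 → 5 → 9 → 3 → 7 → 11

Visit 1; enqueue 13, 4, 10, 8, 6 → queue [13, 4, 10, 8, 6]
Visit 13; enqueue 14, 2 → queue [4, 10, 8, 6, 14, 2]
Visit 4 → queue [10, 8, 6, 14, 2]
Visit 10; enqueue 17, 15 → queue [8, 6, 14, 2, 17, 15]
Visit 8; enqueue 12, 16, 5 → queue [6, 14, 2, 17, 15, 12, 16, 5]
Visit 6 → queue [14, 2, 17, 15, 12, 16, 5]
Visit 14; enqueue 9 → queue [2, 17, 15, 12, 16, 5, 9]
Visit 2; enqueue 3 → queue [17, 15, 12, 16, 5, 9, 3]
Visit 17; enqueue 7 → queue [15, 12, 16, 5, 9, 3, 7]
Visit 15 → queue [12, 16, 5, 9, 3, 7]
Visit 12 → queue [16, 5, 9, 3, 7]
Visit 16 → queue [5, 9, 3, 7]
Visit 5; enqueue 11 → queue [9, 3, 7, 11]
Visit 9 → queue [3, 7, 11]
Visit 3 → queue [7, 11]
Visit 7 → queue [11]
Visit 11 → queue []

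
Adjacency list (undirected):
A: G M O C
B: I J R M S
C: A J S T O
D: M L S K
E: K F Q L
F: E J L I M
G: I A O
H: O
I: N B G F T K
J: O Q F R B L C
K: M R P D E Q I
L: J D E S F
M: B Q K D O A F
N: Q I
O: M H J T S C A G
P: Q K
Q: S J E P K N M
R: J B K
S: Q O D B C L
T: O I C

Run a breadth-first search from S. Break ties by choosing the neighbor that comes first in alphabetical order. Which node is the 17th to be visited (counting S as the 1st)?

G

Visit S; enqueue B, C, D, L, O, Q → queue [B, C, D, L, O, Q]
Visit B; enqueue I, J, M, R → queue [C, D, L, O, Q, I, J, M, R]
Visit C; enqueue A, T → queue [D, L, O, Q, I, J, M, R, A, T]
Visit D; enqueue K → queue [L, O, Q, I, J, M, R, A, T, K]
Visit L; enqueue E, F → queue [O, Q, I, J, M, R, A, T, K, E, F]
Visit O; enqueue G, H → queue [Q, I, J, M, R, A, T, K, E, F, G, H]
Visit Q; enqueue N, P → queue [I, J, M, R, A, T, K, E, F, G, H, N, P]
Visit I → queue [J, M, R, A, T, K, E, F, G, H, N, P]
Visit J → queue [M, R, A, T, K, E, F, G, H, N, P]
Visit M → queue [R, A, T, K, E, F, G, H, N, P]
Visit R → queue [A, T, K, E, F, G, H, N, P]
Visit A → queue [T, K, E, F, G, H, N, P]
Visit T → queue [K, E, F, G, H, N, P]
Visit K → queue [E, F, G, H, N, P]
Visit E → queue [F, G, H, N, P]
Visit F → queue [G, H, N, P]
Visit G → queue [H, N, P]
Visit H → queue [N, P]
Visit N → queue [P]
Visit P → queue []

Visit order: S, B, C, D, L, O, Q, I, J, M, R, A, T, K, E, F, G, H, N, P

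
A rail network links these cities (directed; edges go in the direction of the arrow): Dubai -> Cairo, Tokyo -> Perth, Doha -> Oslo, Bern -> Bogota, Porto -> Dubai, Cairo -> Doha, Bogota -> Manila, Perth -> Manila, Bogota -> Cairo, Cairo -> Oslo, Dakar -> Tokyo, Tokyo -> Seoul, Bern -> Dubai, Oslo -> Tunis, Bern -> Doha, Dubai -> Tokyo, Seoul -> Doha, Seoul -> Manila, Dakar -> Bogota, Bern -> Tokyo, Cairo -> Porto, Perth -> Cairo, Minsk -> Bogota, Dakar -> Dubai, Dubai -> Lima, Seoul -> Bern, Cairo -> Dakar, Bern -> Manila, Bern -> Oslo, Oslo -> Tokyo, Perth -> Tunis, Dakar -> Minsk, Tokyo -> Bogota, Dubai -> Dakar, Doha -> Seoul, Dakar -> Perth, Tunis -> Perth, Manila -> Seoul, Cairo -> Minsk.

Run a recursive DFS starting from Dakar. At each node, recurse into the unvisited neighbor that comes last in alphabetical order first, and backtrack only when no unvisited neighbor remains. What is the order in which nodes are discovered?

Visit Dakar
Dakar → Tokyo
Tokyo → Seoul
Seoul → Manila
Seoul → Doha
Doha → Oslo
Oslo → Tunis
Tunis → Perth
Perth → Cairo
Cairo → Porto
Porto → Dubai
Dubai → Lima
Cairo → Minsk
Minsk → Bogota
Seoul → Bern

Dakar -> Tokyo -> Seoul -> Manila -> Doha -> Oslo -> Tunis -> Perth -> Cairo -> Porto -> Dubai -> Lima -> Minsk -> Bogota -> Bern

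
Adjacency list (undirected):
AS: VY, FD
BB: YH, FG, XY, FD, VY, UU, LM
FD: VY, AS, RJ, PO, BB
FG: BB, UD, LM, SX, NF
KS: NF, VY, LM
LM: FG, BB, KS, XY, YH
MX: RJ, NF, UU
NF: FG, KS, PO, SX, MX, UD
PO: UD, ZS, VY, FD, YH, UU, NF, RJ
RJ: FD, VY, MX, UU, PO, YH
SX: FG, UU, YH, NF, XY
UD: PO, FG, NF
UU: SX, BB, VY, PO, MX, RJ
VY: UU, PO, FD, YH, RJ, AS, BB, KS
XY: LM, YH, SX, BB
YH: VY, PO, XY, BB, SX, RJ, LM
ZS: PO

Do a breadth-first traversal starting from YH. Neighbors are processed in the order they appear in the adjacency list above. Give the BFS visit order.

Visit YH; enqueue VY, PO, XY, BB, SX, RJ, LM → queue [VY, PO, XY, BB, SX, RJ, LM]
Visit VY; enqueue UU, FD, AS, KS → queue [PO, XY, BB, SX, RJ, LM, UU, FD, AS, KS]
Visit PO; enqueue UD, ZS, NF → queue [XY, BB, SX, RJ, LM, UU, FD, AS, KS, UD, ZS, NF]
Visit XY → queue [BB, SX, RJ, LM, UU, FD, AS, KS, UD, ZS, NF]
Visit BB; enqueue FG → queue [SX, RJ, LM, UU, FD, AS, KS, UD, ZS, NF, FG]
Visit SX → queue [RJ, LM, UU, FD, AS, KS, UD, ZS, NF, FG]
Visit RJ; enqueue MX → queue [LM, UU, FD, AS, KS, UD, ZS, NF, FG, MX]
Visit LM → queue [UU, FD, AS, KS, UD, ZS, NF, FG, MX]
Visit UU → queue [FD, AS, KS, UD, ZS, NF, FG, MX]
Visit FD → queue [AS, KS, UD, ZS, NF, FG, MX]
Visit AS → queue [KS, UD, ZS, NF, FG, MX]
Visit KS → queue [UD, ZS, NF, FG, MX]
Visit UD → queue [ZS, NF, FG, MX]
Visit ZS → queue [NF, FG, MX]
Visit NF → queue [FG, MX]
Visit FG → queue [MX]
Visit MX → queue []

YH, VY, PO, XY, BB, SX, RJ, LM, UU, FD, AS, KS, UD, ZS, NF, FG, MX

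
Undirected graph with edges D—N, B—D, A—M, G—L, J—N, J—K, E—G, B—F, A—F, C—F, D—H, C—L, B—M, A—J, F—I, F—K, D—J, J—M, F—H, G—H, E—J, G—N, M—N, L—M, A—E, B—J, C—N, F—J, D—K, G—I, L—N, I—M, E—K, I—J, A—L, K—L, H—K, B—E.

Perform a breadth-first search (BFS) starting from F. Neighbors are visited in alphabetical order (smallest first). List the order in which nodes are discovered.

F, A, B, C, H, I, J, K, E, L, M, D, N, G

Visit F; enqueue A, B, C, H, I, J, K → queue [A, B, C, H, I, J, K]
Visit A; enqueue E, L, M → queue [B, C, H, I, J, K, E, L, M]
Visit B; enqueue D → queue [C, H, I, J, K, E, L, M, D]
Visit C; enqueue N → queue [H, I, J, K, E, L, M, D, N]
Visit H; enqueue G → queue [I, J, K, E, L, M, D, N, G]
Visit I → queue [J, K, E, L, M, D, N, G]
Visit J → queue [K, E, L, M, D, N, G]
Visit K → queue [E, L, M, D, N, G]
Visit E → queue [L, M, D, N, G]
Visit L → queue [M, D, N, G]
Visit M → queue [D, N, G]
Visit D → queue [N, G]
Visit N → queue [G]
Visit G → queue []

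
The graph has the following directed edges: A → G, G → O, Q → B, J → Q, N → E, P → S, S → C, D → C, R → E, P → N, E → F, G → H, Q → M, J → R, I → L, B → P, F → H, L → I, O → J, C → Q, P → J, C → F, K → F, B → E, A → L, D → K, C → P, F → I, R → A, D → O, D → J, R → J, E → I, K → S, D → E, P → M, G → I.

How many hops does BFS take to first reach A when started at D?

3

Level 0: D
Level 1: C, E, J, K, O
Level 2: F, I, P, Q, R, S
Level 3: A, B, H, L, M, N
Level 4: G
A first appears at level 3.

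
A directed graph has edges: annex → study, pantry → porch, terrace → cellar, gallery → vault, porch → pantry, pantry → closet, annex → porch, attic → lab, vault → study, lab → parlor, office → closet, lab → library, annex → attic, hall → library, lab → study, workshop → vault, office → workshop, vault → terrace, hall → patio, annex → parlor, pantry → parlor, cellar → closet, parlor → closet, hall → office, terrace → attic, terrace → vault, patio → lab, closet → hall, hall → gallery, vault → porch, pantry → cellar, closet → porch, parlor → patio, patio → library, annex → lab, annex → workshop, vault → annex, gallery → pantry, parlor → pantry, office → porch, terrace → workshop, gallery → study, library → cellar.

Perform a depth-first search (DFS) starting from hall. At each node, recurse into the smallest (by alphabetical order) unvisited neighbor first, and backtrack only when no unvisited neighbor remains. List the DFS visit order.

Visit hall
hall → gallery
gallery → pantry
pantry → cellar
cellar → closet
closet → porch
pantry → parlor
parlor → patio
patio → lab
lab → library
lab → study
gallery → vault
vault → annex
annex → attic
annex → workshop
vault → terrace
hall → office

hall -> gallery -> pantry -> cellar -> closet -> porch -> parlor -> patio -> lab -> library -> study -> vault -> annex -> attic -> workshop -> terrace -> office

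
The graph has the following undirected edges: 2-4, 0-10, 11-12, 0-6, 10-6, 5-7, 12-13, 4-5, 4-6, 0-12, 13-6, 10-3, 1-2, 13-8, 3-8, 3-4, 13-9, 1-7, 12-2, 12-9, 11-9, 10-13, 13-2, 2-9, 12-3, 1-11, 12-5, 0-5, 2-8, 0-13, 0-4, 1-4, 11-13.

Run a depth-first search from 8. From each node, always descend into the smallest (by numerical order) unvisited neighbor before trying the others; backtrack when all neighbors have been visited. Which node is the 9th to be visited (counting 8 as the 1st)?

3

Visit 8
8 → 2
2 → 1
1 → 4
4 → 0
0 → 5
5 → 7
5 → 12
12 → 3
3 → 10
10 → 6
6 → 13
13 → 9
9 → 11

Visit order: 8, 2, 1, 4, 0, 5, 7, 12, 3, 10, 6, 13, 9, 11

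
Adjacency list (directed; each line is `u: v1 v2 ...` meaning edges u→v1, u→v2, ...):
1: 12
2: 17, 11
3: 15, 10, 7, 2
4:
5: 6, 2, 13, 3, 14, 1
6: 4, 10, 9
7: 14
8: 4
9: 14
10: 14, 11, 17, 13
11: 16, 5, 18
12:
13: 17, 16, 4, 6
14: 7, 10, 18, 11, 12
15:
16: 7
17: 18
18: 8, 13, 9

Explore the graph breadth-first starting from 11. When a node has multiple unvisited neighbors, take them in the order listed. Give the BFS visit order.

11 16 5 18 7 6 2 13 3 14 1 8 9 4 10 17 15 12

Visit 11; enqueue 16, 5, 18 → queue [16, 5, 18]
Visit 16; enqueue 7 → queue [5, 18, 7]
Visit 5; enqueue 6, 2, 13, 3, 14, 1 → queue [18, 7, 6, 2, 13, 3, 14, 1]
Visit 18; enqueue 8, 9 → queue [7, 6, 2, 13, 3, 14, 1, 8, 9]
Visit 7 → queue [6, 2, 13, 3, 14, 1, 8, 9]
Visit 6; enqueue 4, 10 → queue [2, 13, 3, 14, 1, 8, 9, 4, 10]
Visit 2; enqueue 17 → queue [13, 3, 14, 1, 8, 9, 4, 10, 17]
Visit 13 → queue [3, 14, 1, 8, 9, 4, 10, 17]
Visit 3; enqueue 15 → queue [14, 1, 8, 9, 4, 10, 17, 15]
Visit 14; enqueue 12 → queue [1, 8, 9, 4, 10, 17, 15, 12]
Visit 1 → queue [8, 9, 4, 10, 17, 15, 12]
Visit 8 → queue [9, 4, 10, 17, 15, 12]
Visit 9 → queue [4, 10, 17, 15, 12]
Visit 4 → queue [10, 17, 15, 12]
Visit 10 → queue [17, 15, 12]
Visit 17 → queue [15, 12]
Visit 15 → queue [12]
Visit 12 → queue []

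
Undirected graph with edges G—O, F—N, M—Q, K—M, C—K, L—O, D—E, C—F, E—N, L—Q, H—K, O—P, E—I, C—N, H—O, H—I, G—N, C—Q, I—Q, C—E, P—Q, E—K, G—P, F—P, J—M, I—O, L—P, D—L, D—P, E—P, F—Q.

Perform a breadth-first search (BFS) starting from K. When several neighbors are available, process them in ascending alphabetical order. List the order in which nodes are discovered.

Visit K; enqueue C, E, H, M → queue [C, E, H, M]
Visit C; enqueue F, N, Q → queue [E, H, M, F, N, Q]
Visit E; enqueue D, I, P → queue [H, M, F, N, Q, D, I, P]
Visit H; enqueue O → queue [M, F, N, Q, D, I, P, O]
Visit M; enqueue J → queue [F, N, Q, D, I, P, O, J]
Visit F → queue [N, Q, D, I, P, O, J]
Visit N; enqueue G → queue [Q, D, I, P, O, J, G]
Visit Q; enqueue L → queue [D, I, P, O, J, G, L]
Visit D → queue [I, P, O, J, G, L]
Visit I → queue [P, O, J, G, L]
Visit P → queue [O, J, G, L]
Visit O → queue [J, G, L]
Visit J → queue [G, L]
Visit G → queue [L]
Visit L → queue []

K, C, E, H, M, F, N, Q, D, I, P, O, J, G, L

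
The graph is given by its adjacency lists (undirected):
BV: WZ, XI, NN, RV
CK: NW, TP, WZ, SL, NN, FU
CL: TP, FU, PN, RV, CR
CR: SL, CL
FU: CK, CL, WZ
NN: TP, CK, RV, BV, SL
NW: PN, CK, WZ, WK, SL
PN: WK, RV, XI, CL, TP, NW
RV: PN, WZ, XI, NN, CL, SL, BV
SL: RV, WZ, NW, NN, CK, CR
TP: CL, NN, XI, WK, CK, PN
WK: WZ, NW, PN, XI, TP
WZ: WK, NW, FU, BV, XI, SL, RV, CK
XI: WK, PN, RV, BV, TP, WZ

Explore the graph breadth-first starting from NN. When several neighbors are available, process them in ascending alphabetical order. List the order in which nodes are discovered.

NN → BV → CK → RV → SL → TP → WZ → XI → FU → NW → CL → PN → CR → WK

Visit NN; enqueue BV, CK, RV, SL, TP → queue [BV, CK, RV, SL, TP]
Visit BV; enqueue WZ, XI → queue [CK, RV, SL, TP, WZ, XI]
Visit CK; enqueue FU, NW → queue [RV, SL, TP, WZ, XI, FU, NW]
Visit RV; enqueue CL, PN → queue [SL, TP, WZ, XI, FU, NW, CL, PN]
Visit SL; enqueue CR → queue [TP, WZ, XI, FU, NW, CL, PN, CR]
Visit TP; enqueue WK → queue [WZ, XI, FU, NW, CL, PN, CR, WK]
Visit WZ → queue [XI, FU, NW, CL, PN, CR, WK]
Visit XI → queue [FU, NW, CL, PN, CR, WK]
Visit FU → queue [NW, CL, PN, CR, WK]
Visit NW → queue [CL, PN, CR, WK]
Visit CL → queue [PN, CR, WK]
Visit PN → queue [CR, WK]
Visit CR → queue [WK]
Visit WK → queue []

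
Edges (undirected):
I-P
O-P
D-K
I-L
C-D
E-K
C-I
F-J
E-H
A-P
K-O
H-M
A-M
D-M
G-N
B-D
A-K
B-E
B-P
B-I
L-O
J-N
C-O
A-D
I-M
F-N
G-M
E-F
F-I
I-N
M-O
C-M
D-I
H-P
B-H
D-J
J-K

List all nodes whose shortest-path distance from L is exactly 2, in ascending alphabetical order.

B, C, D, F, K, M, N, P

Level 0: L
Level 1: I, O
Level 2: B, C, D, F, K, M, N, P
Level 3: A, E, G, H, J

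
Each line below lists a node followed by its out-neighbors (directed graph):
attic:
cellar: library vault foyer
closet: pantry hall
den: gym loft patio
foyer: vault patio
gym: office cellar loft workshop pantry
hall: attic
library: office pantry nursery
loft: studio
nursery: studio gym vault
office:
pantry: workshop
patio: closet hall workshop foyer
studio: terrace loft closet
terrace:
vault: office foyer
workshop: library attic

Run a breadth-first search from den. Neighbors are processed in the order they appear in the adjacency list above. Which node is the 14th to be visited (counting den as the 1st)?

vault

Visit den; enqueue gym, loft, patio → queue [gym, loft, patio]
Visit gym; enqueue office, cellar, workshop, pantry → queue [loft, patio, office, cellar, workshop, pantry]
Visit loft; enqueue studio → queue [patio, office, cellar, workshop, pantry, studio]
Visit patio; enqueue closet, hall, foyer → queue [office, cellar, workshop, pantry, studio, closet, hall, foyer]
Visit office → queue [cellar, workshop, pantry, studio, closet, hall, foyer]
Visit cellar; enqueue library, vault → queue [workshop, pantry, studio, closet, hall, foyer, library, vault]
Visit workshop; enqueue attic → queue [pantry, studio, closet, hall, foyer, library, vault, attic]
Visit pantry → queue [studio, closet, hall, foyer, library, vault, attic]
Visit studio; enqueue terrace → queue [closet, hall, foyer, library, vault, attic, terrace]
Visit closet → queue [hall, foyer, library, vault, attic, terrace]
Visit hall → queue [foyer, library, vault, attic, terrace]
Visit foyer → queue [library, vault, attic, terrace]
Visit library; enqueue nursery → queue [vault, attic, terrace, nursery]
Visit vault → queue [attic, terrace, nursery]
Visit attic → queue [terrace, nursery]
Visit terrace → queue [nursery]
Visit nursery → queue []

Visit order: den, gym, loft, patio, office, cellar, workshop, pantry, studio, closet, hall, foyer, library, vault, attic, terrace, nursery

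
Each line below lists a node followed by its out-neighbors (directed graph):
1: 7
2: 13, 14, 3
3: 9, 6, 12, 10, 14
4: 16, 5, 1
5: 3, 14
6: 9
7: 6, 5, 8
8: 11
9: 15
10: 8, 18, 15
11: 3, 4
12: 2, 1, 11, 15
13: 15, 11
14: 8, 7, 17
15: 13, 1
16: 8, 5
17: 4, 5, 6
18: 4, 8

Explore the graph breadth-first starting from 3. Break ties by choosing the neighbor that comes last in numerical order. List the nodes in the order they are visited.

Visit 3; enqueue 14, 12, 10, 9, 6 → queue [14, 12, 10, 9, 6]
Visit 14; enqueue 17, 8, 7 → queue [12, 10, 9, 6, 17, 8, 7]
Visit 12; enqueue 15, 11, 2, 1 → queue [10, 9, 6, 17, 8, 7, 15, 11, 2, 1]
Visit 10; enqueue 18 → queue [9, 6, 17, 8, 7, 15, 11, 2, 1, 18]
Visit 9 → queue [6, 17, 8, 7, 15, 11, 2, 1, 18]
Visit 6 → queue [17, 8, 7, 15, 11, 2, 1, 18]
Visit 17; enqueue 5, 4 → queue [8, 7, 15, 11, 2, 1, 18, 5, 4]
Visit 8 → queue [7, 15, 11, 2, 1, 18, 5, 4]
Visit 7 → queue [15, 11, 2, 1, 18, 5, 4]
Visit 15; enqueue 13 → queue [11, 2, 1, 18, 5, 4, 13]
Visit 11 → queue [2, 1, 18, 5, 4, 13]
Visit 2 → queue [1, 18, 5, 4, 13]
Visit 1 → queue [18, 5, 4, 13]
Visit 18 → queue [5, 4, 13]
Visit 5 → queue [4, 13]
Visit 4; enqueue 16 → queue [13, 16]
Visit 13 → queue [16]
Visit 16 → queue []

3 14 12 10 9 6 17 8 7 15 11 2 1 18 5 4 13 16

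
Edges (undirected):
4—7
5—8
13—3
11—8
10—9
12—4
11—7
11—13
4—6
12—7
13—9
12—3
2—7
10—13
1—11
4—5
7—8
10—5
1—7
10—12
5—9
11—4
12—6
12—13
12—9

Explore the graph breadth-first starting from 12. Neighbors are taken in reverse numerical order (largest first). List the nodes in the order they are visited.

12, 13, 10, 9, 7, 6, 4, 3, 11, 5, 8, 2, 1

Visit 12; enqueue 13, 10, 9, 7, 6, 4, 3 → queue [13, 10, 9, 7, 6, 4, 3]
Visit 13; enqueue 11 → queue [10, 9, 7, 6, 4, 3, 11]
Visit 10; enqueue 5 → queue [9, 7, 6, 4, 3, 11, 5]
Visit 9 → queue [7, 6, 4, 3, 11, 5]
Visit 7; enqueue 8, 2, 1 → queue [6, 4, 3, 11, 5, 8, 2, 1]
Visit 6 → queue [4, 3, 11, 5, 8, 2, 1]
Visit 4 → queue [3, 11, 5, 8, 2, 1]
Visit 3 → queue [11, 5, 8, 2, 1]
Visit 11 → queue [5, 8, 2, 1]
Visit 5 → queue [8, 2, 1]
Visit 8 → queue [2, 1]
Visit 2 → queue [1]
Visit 1 → queue []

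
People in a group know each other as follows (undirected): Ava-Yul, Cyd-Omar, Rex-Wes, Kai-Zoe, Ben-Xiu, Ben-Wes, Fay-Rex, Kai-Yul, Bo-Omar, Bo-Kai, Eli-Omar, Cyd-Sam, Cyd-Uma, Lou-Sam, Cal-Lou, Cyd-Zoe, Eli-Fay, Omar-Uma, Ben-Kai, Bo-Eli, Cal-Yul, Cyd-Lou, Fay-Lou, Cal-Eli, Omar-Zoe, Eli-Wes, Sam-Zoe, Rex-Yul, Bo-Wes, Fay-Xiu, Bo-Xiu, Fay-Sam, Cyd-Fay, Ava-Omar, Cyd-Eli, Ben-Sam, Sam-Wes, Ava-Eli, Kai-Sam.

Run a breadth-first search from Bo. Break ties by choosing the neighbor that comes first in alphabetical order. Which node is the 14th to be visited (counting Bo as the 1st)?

Zoe

Visit Bo; enqueue Eli, Kai, Omar, Wes, Xiu → queue [Eli, Kai, Omar, Wes, Xiu]
Visit Eli; enqueue Ava, Cal, Cyd, Fay → queue [Kai, Omar, Wes, Xiu, Ava, Cal, Cyd, Fay]
Visit Kai; enqueue Ben, Sam, Yul, Zoe → queue [Omar, Wes, Xiu, Ava, Cal, Cyd, Fay, Ben, Sam, Yul, Zoe]
Visit Omar; enqueue Uma → queue [Wes, Xiu, Ava, Cal, Cyd, Fay, Ben, Sam, Yul, Zoe, Uma]
Visit Wes; enqueue Rex → queue [Xiu, Ava, Cal, Cyd, Fay, Ben, Sam, Yul, Zoe, Uma, Rex]
Visit Xiu → queue [Ava, Cal, Cyd, Fay, Ben, Sam, Yul, Zoe, Uma, Rex]
Visit Ava → queue [Cal, Cyd, Fay, Ben, Sam, Yul, Zoe, Uma, Rex]
Visit Cal; enqueue Lou → queue [Cyd, Fay, Ben, Sam, Yul, Zoe, Uma, Rex, Lou]
Visit Cyd → queue [Fay, Ben, Sam, Yul, Zoe, Uma, Rex, Lou]
Visit Fay → queue [Ben, Sam, Yul, Zoe, Uma, Rex, Lou]
Visit Ben → queue [Sam, Yul, Zoe, Uma, Rex, Lou]
Visit Sam → queue [Yul, Zoe, Uma, Rex, Lou]
Visit Yul → queue [Zoe, Uma, Rex, Lou]
Visit Zoe → queue [Uma, Rex, Lou]
Visit Uma → queue [Rex, Lou]
Visit Rex → queue [Lou]
Visit Lou → queue []

Visit order: Bo, Eli, Kai, Omar, Wes, Xiu, Ava, Cal, Cyd, Fay, Ben, Sam, Yul, Zoe, Uma, Rex, Lou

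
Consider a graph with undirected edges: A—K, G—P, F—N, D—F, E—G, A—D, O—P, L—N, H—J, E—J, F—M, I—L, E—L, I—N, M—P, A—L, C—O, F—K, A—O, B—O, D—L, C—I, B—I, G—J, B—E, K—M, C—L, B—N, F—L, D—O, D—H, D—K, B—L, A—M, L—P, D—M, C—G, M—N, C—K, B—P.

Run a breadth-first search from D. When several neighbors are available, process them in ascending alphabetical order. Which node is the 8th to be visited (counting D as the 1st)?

Visit D; enqueue A, F, H, K, L, M, O → queue [A, F, H, K, L, M, O]
Visit A → queue [F, H, K, L, M, O]
Visit F; enqueue N → queue [H, K, L, M, O, N]
Visit H; enqueue J → queue [K, L, M, O, N, J]
Visit K; enqueue C → queue [L, M, O, N, J, C]
Visit L; enqueue B, E, I, P → queue [M, O, N, J, C, B, E, I, P]
Visit M → queue [O, N, J, C, B, E, I, P]
Visit O → queue [N, J, C, B, E, I, P]
Visit N → queue [J, C, B, E, I, P]
Visit J; enqueue G → queue [C, B, E, I, P, G]
Visit C → queue [B, E, I, P, G]
Visit B → queue [E, I, P, G]
Visit E → queue [I, P, G]
Visit I → queue [P, G]
Visit P → queue [G]
Visit G → queue []

Visit order: D, A, F, H, K, L, M, O, N, J, C, B, E, I, P, G

O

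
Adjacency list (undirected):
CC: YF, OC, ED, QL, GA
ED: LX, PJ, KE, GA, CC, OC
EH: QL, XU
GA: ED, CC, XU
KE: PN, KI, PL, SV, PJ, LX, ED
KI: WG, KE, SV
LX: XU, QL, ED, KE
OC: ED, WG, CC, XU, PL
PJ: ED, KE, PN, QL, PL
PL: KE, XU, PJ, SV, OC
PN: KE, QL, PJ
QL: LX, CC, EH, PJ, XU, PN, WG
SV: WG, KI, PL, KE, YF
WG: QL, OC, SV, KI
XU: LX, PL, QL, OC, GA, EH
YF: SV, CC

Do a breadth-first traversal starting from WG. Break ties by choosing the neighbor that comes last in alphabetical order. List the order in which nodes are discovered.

Visit WG; enqueue SV, QL, OC, KI → queue [SV, QL, OC, KI]
Visit SV; enqueue YF, PL, KE → queue [QL, OC, KI, YF, PL, KE]
Visit QL; enqueue XU, PN, PJ, LX, EH, CC → queue [OC, KI, YF, PL, KE, XU, PN, PJ, LX, EH, CC]
Visit OC; enqueue ED → queue [KI, YF, PL, KE, XU, PN, PJ, LX, EH, CC, ED]
Visit KI → queue [YF, PL, KE, XU, PN, PJ, LX, EH, CC, ED]
Visit YF → queue [PL, KE, XU, PN, PJ, LX, EH, CC, ED]
Visit PL → queue [KE, XU, PN, PJ, LX, EH, CC, ED]
Visit KE → queue [XU, PN, PJ, LX, EH, CC, ED]
Visit XU; enqueue GA → queue [PN, PJ, LX, EH, CC, ED, GA]
Visit PN → queue [PJ, LX, EH, CC, ED, GA]
Visit PJ → queue [LX, EH, CC, ED, GA]
Visit LX → queue [EH, CC, ED, GA]
Visit EH → queue [CC, ED, GA]
Visit CC → queue [ED, GA]
Visit ED → queue [GA]
Visit GA → queue []

WG → SV → QL → OC → KI → YF → PL → KE → XU → PN → PJ → LX → EH → CC → ED → GA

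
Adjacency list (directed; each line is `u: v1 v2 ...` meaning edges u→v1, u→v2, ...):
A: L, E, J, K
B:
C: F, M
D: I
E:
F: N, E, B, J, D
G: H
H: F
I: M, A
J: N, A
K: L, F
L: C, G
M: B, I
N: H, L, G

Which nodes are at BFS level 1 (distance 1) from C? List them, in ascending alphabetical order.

F, M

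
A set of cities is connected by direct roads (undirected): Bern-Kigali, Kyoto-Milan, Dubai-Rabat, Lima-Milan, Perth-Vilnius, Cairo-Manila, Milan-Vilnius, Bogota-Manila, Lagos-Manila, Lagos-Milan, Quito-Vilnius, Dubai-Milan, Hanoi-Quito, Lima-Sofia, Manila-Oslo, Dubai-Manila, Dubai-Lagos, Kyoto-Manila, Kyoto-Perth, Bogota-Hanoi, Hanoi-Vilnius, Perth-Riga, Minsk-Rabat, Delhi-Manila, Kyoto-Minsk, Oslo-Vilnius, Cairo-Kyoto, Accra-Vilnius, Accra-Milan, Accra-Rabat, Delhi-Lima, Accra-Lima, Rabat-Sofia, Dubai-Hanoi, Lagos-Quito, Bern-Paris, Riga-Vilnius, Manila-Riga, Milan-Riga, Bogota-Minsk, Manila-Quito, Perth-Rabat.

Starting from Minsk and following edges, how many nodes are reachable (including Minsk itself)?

BFS from Minsk visits: Minsk, Bogota, Kyoto, Rabat, Hanoi, Manila, Cairo, Milan, Perth, Accra, Dubai, Sofia, Quito, Vilnius, Delhi, Lagos, Oslo, Riga, Lima
Reachable nodes: 19 of 22 total.

19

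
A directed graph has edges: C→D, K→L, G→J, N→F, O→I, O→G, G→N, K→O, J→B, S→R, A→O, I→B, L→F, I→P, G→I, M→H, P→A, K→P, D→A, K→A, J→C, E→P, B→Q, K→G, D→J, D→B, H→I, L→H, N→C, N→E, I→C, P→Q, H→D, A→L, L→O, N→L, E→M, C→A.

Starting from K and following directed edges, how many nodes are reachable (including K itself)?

17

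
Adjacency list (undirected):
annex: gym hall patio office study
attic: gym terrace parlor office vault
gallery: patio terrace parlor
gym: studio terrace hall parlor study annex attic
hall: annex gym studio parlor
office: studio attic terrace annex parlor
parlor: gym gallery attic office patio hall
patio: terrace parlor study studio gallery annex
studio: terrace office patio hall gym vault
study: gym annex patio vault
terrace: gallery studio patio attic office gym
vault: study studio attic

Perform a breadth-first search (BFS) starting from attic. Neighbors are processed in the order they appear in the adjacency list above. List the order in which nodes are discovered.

Visit attic; enqueue gym, terrace, parlor, office, vault → queue [gym, terrace, parlor, office, vault]
Visit gym; enqueue studio, hall, study, annex → queue [terrace, parlor, office, vault, studio, hall, study, annex]
Visit terrace; enqueue gallery, patio → queue [parlor, office, vault, studio, hall, study, annex, gallery, patio]
Visit parlor → queue [office, vault, studio, hall, study, annex, gallery, patio]
Visit office → queue [vault, studio, hall, study, annex, gallery, patio]
Visit vault → queue [studio, hall, study, annex, gallery, patio]
Visit studio → queue [hall, study, annex, gallery, patio]
Visit hall → queue [study, annex, gallery, patio]
Visit study → queue [annex, gallery, patio]
Visit annex → queue [gallery, patio]
Visit gallery → queue [patio]
Visit patio → queue []

attic gym terrace parlor office vault studio hall study annex gallery patio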